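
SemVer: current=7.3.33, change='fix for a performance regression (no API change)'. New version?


Current: 7.3.33
Change category: 'fix for a performance regression (no API change)' → patch bump
SemVer rule: patch bump → increment PATCH (MAJOR and MINOR unchanged)
New: 7.3.34

7.3.34


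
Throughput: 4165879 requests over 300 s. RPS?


Formula: throughput = requests / seconds
throughput = 4165879 / 300
throughput = 13886.26 requests/second

13886.26 requests/second


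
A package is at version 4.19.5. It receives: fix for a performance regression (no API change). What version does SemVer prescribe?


Current: 4.19.5
Change category: 'fix for a performance regression (no API change)' → patch bump
SemVer rule: patch bump → increment PATCH (MAJOR and MINOR unchanged)
New: 4.19.6

4.19.6


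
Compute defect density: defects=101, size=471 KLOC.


Defect density = defects / KLOC
Defect density = 101 / 471
Defect density = 0.214 defects/KLOC

0.214 defects/KLOC


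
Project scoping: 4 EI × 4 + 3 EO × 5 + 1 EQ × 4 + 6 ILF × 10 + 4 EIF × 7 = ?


UFP = EI*4 + EO*5 + EQ*4 + ILF*10 + EIF*7
UFP = 4*4 + 3*5 + 1*4 + 6*10 + 4*7
UFP = 16 + 15 + 4 + 60 + 28
UFP = 123

123


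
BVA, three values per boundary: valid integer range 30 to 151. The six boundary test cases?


Range: [30, 151]
Boundaries: just below min, min, min+1, max-1, max, just above max
Values: [29, 30, 31, 150, 151, 152]

[29, 30, 31, 150, 151, 152]


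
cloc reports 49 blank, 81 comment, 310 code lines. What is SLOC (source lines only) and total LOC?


Total LOC = blank + comment + code
Total LOC = 49 + 81 + 310 = 440
SLOC (source only) = code = 310

Total LOC: 440, SLOC: 310


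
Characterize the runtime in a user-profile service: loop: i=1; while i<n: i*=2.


Reasoning: i doubles each step so iterations are log2(n)
Complexity: O(log n)

O(log n)


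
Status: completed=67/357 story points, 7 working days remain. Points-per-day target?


Formula: Required rate = Remaining points / Days left
Remaining = 357 - 67 = 290 points
Required rate = 290 / 7 = 41.43 points/day

41.43 points/day


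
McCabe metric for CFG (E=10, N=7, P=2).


Formula: V(G) = E - N + 2P
V(G) = 10 - 7 + 2*2
V(G) = 3 + 4
V(G) = 7

7


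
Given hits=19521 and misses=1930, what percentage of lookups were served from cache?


Formula: hit rate = hits / (hits + misses) * 100
hit rate = 19521 / (19521 + 1930) * 100
hit rate = 19521 / 21451 * 100
hit rate = 91.0%

91.0%


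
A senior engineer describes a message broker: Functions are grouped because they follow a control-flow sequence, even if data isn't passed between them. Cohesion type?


Reasoning: Grouped by order of execution within a routine, not by data flow
Type: Procedural cohesion

Procedural cohesion


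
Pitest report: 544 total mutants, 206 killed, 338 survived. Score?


Mutation score = killed / total * 100
Mutation score = 206 / 544 * 100
Mutation score = 37.87%

37.87%


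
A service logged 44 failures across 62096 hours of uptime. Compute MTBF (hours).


Formula: MTBF = Total operating time / Number of failures
MTBF = 62096 / 44
MTBF = 1411.27 hours

1411.27 hours


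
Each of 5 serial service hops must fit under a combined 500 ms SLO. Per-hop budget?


Formula: per_stage = total_budget / stages
per_stage = 500 / 5
per_stage = 100.0 ms

100.0 ms


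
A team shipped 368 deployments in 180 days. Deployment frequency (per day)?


Formula: deployments per day = releases / days
= 368 / 180
= 2.044 deploys/day
(equivalently, 14.31 deploys/week)

2.044 deploys/day


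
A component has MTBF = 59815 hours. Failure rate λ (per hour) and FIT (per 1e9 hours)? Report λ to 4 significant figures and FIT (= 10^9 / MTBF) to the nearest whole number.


Formula: λ = 1 / MTBF; FIT = λ × 1e9 = 1e9 / MTBF
λ = 1 / 59815 ≈ 1.672e-05 failures/hour
FIT = 1e9 / 59815 ≈ 16718 failures per 1e9 hours (nearest whole number)

λ = 1.672e-05 /h, FIT = 16718


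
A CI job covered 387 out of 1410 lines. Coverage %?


Coverage = covered / total * 100
Coverage = 387 / 1410 * 100
Coverage = 27.45%

27.45%


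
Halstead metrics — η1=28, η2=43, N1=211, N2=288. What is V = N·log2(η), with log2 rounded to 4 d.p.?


Formula: V = N * log2(η), where N = N1 + N2 and η = η1 + η2
η = 28 + 43 = 71
N = 211 + 288 = 499
log2(71) ≈ 6.1497
V = 499 * 6.1497 = 3068.70

3068.70


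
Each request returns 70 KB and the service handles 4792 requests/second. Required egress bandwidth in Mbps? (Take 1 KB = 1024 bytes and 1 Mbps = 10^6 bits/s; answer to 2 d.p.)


Formula: Mbps = payload_bytes * RPS * 8 / 1e6
Payload per request = 70 KB = 70 * 1024 = 71680 bytes
Total bytes/sec = 71680 * 4792 = 343490560
Total bits/sec = 343490560 * 8 = 2747924480
Mbps = 2747924480 / 1e6 = 2747.92

2747.92 Mbps


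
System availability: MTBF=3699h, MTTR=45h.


Availability = MTBF / (MTBF + MTTR)
Availability = 3699 / (3699 + 45)
Availability = 3699 / 3744
Availability = 98.7981%

98.7981%


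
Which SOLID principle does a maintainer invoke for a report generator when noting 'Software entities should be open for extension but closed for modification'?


This describes the Open/Closed Principle (OCP)

Open/Closed Principle (OCP)


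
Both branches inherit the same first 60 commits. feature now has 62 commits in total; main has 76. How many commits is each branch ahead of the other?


Common ancestor: commit #60
feature commits after divergence: 62 - 60 = 2
main commits after divergence: 76 - 60 = 16
feature is 2 commits ahead of main
main is 16 commits ahead of feature

feature ahead: 2, main ahead: 16


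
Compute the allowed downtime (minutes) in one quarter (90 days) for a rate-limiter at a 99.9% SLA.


Formula: allowed downtime = period * (100 - SLA) / 100
Period (quarter (90 days)) = 129600 minutes
Unavailability fraction = (100 - 99.9) / 100
Allowed downtime = 129600 * (100 - 99.9) / 100
Allowed downtime = 129.6 minutes

129.6 minutes


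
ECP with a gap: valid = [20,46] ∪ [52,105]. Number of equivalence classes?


Valid ranges: [20,46] and [52,105]
Class 1: x < 20 — invalid
Class 2: 20 ≤ x ≤ 46 — valid
Class 3: 46 < x < 52 — invalid (gap between ranges)
Class 4: 52 ≤ x ≤ 105 — valid
Class 5: x > 105 — invalid
Total equivalence classes: 5

5 equivalence classes


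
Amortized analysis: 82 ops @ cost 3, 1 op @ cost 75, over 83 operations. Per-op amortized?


Formula: Amortized cost = Total cost / Operations
Total cost = (82 * 3) + (1 * 75)
Total cost = 246 + 75 = 321
Amortized = 321 / 83 = 3.8675

3.8675


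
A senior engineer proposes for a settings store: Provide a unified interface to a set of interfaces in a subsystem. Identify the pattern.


This matches the Facade pattern

Facade


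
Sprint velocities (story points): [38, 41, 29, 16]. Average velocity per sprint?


Formula: Avg velocity = Total points / Number of sprints
Points: [38, 41, 29, 16]
Sum = 38 + 41 + 29 + 16 = 124
Avg velocity = 124 / 4 = 31.0 points/sprint

31.0 points/sprint


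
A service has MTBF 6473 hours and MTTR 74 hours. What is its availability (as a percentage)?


Availability = MTBF / (MTBF + MTTR)
Availability = 6473 / (6473 + 74)
Availability = 6473 / 6547
Availability = 98.8697%

98.8697%


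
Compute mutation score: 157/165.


Mutation score = killed / total * 100
Mutation score = 157 / 165 * 100
Mutation score = 95.15%

95.15%


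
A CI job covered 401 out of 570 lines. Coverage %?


Coverage = covered / total * 100
Coverage = 401 / 570 * 100
Coverage = 70.35%

70.35%


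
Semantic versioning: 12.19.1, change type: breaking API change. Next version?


Current: 12.19.1
Change category: 'breaking API change' → major bump
SemVer rule: major bump → increment MAJOR, reset MINOR and PATCH to 0
New: 13.0.0

13.0.0


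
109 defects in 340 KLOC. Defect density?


Defect density = defects / KLOC
Defect density = 109 / 340
Defect density = 0.321 defects/KLOC

0.321 defects/KLOC


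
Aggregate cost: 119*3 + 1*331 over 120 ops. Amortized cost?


Formula: Amortized cost = Total cost / Operations
Total cost = (119 * 3) + (1 * 331)
Total cost = 357 + 331 = 688
Amortized = 688 / 120 = 5.7333

5.7333


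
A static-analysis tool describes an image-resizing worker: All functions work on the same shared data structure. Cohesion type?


Reasoning: Functions share data
Type: Communicational cohesion

Communicational cohesion


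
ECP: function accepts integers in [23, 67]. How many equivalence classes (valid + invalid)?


Valid range: [23, 67]
Class 1: x < 23 — invalid
Class 2: 23 ≤ x ≤ 67 — valid
Class 3: x > 67 — invalid
Total equivalence classes: 3

3 equivalence classes


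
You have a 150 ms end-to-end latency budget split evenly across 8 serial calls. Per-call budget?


Formula: per_stage = total_budget / stages
per_stage = 150 / 8
per_stage = 18.75 ms

18.75 ms


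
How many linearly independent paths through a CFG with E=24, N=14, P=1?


Formula: V(G) = E - N + 2P
V(G) = 24 - 14 + 2*1
V(G) = 10 + 2
V(G) = 12

12


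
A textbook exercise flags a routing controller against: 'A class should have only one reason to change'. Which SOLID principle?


This describes the Single Responsibility Principle (SRP)

Single Responsibility Principle (SRP)


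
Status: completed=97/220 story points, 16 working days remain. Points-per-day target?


Formula: Required rate = Remaining points / Days left
Remaining = 220 - 97 = 123 points
Required rate = 123 / 16 = 7.69 points/day

7.69 points/day


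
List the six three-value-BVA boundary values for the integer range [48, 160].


Range: [48, 160]
Boundaries: just below min, min, min+1, max-1, max, just above max
Values: [47, 48, 49, 159, 160, 161]

[47, 48, 49, 159, 160, 161]


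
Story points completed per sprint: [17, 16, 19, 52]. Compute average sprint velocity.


Formula: Avg velocity = Total points / Number of sprints
Points: [17, 16, 19, 52]
Sum = 17 + 16 + 19 + 52 = 104
Avg velocity = 104 / 4 = 26.0 points/sprint

26.0 points/sprint


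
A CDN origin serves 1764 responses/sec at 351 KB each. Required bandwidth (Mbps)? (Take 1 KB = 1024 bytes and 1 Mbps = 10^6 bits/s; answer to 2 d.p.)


Formula: Mbps = payload_bytes * RPS * 8 / 1e6
Payload per request = 351 KB = 351 * 1024 = 359424 bytes
Total bytes/sec = 359424 * 1764 = 634023936
Total bits/sec = 634023936 * 8 = 5072191488
Mbps = 5072191488 / 1e6 = 5072.19

5072.19 Mbps


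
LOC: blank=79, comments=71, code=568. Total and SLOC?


Total LOC = blank + comment + code
Total LOC = 79 + 71 + 568 = 718
SLOC (source only) = code = 568

Total LOC: 718, SLOC: 568


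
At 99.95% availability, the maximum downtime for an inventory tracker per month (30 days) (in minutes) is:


Formula: allowed downtime = period * (100 - SLA) / 100
Period (month (30 days)) = 43200 minutes
Unavailability fraction = (100 - 99.95) / 100
Allowed downtime = 43200 * (100 - 99.95) / 100
Allowed downtime = 21.6 minutes

21.6 minutes


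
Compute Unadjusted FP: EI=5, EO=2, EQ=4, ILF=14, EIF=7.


UFP = EI*4 + EO*5 + EQ*4 + ILF*10 + EIF*7
UFP = 5*4 + 2*5 + 4*4 + 14*10 + 7*7
UFP = 20 + 10 + 16 + 140 + 49
UFP = 235

235


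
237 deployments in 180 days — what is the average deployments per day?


Formula: deployments per day = releases / days
= 237 / 180
= 1.317 deploys/day
(equivalently, 9.22 deploys/week)

1.317 deploys/day


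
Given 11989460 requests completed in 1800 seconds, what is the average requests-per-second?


Formula: throughput = requests / seconds
throughput = 11989460 / 1800
throughput = 6660.81 requests/second

6660.81 requests/second


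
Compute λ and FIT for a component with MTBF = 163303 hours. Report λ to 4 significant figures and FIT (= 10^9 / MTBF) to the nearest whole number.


Formula: λ = 1 / MTBF; FIT = λ × 1e9 = 1e9 / MTBF
λ = 1 / 163303 ≈ 6.124e-06 failures/hour
FIT = 1e9 / 163303 ≈ 6124 failures per 1e9 hours (nearest whole number)

λ = 6.124e-06 /h, FIT = 6124


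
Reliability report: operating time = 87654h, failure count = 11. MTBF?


Formula: MTBF = Total operating time / Number of failures
MTBF = 87654 / 11
MTBF = 7968.55 hours

7968.55 hours


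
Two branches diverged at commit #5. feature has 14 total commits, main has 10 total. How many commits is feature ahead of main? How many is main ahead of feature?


Common ancestor: commit #5
feature commits after divergence: 14 - 5 = 9
main commits after divergence: 10 - 5 = 5
feature is 9 commits ahead of main
main is 5 commits ahead of feature

feature ahead: 9, main ahead: 5


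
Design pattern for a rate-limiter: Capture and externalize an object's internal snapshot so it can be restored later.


This matches the Memento pattern

Memento


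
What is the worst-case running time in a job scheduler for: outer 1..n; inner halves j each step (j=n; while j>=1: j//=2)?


Reasoning: n times log n
Complexity: O(n log n)

O(n log n)


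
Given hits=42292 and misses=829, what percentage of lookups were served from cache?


Formula: hit rate = hits / (hits + misses) * 100
hit rate = 42292 / (42292 + 829) * 100
hit rate = 42292 / 43121 * 100
hit rate = 98.08%

98.08%


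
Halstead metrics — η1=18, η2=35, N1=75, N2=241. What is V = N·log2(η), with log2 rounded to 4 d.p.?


Formula: V = N * log2(η), where N = N1 + N2 and η = η1 + η2
η = 18 + 35 = 53
N = 75 + 241 = 316
log2(53) ≈ 5.7279
V = 316 * 5.7279 = 1810.02

1810.02


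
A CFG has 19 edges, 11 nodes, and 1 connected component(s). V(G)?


Formula: V(G) = E - N + 2P
V(G) = 19 - 11 + 2*1
V(G) = 8 + 2
V(G) = 10

10


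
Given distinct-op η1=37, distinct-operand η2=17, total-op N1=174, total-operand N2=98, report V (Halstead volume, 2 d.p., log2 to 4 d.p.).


Formula: V = N * log2(η), where N = N1 + N2 and η = η1 + η2
η = 37 + 17 = 54
N = 174 + 98 = 272
log2(54) ≈ 5.7549
V = 272 * 5.7549 = 1565.33

1565.33


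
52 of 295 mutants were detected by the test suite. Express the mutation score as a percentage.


Mutation score = killed / total * 100
Mutation score = 52 / 295 * 100
Mutation score = 17.63%

17.63%


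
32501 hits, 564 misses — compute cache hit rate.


Formula: hit rate = hits / (hits + misses) * 100
hit rate = 32501 / (32501 + 564) * 100
hit rate = 32501 / 33065 * 100
hit rate = 98.29%

98.29%


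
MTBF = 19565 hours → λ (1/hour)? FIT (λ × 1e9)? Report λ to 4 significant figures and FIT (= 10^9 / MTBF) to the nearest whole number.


Formula: λ = 1 / MTBF; FIT = λ × 1e9 = 1e9 / MTBF
λ = 1 / 19565 ≈ 5.111e-05 failures/hour
FIT = 1e9 / 19565 ≈ 51112 failures per 1e9 hours (nearest whole number)

λ = 5.111e-05 /h, FIT = 51112


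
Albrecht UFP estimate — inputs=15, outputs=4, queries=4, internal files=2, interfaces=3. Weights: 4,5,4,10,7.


UFP = EI*4 + EO*5 + EQ*4 + ILF*10 + EIF*7
UFP = 15*4 + 4*5 + 4*4 + 2*10 + 3*7
UFP = 60 + 20 + 16 + 20 + 21
UFP = 137

137


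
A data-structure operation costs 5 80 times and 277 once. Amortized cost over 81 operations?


Formula: Amortized cost = Total cost / Operations
Total cost = (80 * 5) + (1 * 277)
Total cost = 400 + 277 = 677
Amortized = 677 / 81 = 8.358

8.358


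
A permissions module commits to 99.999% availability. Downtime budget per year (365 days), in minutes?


Formula: allowed downtime = period * (100 - SLA) / 100
Period (year (365 days)) = 525600 minutes
Unavailability fraction = (100 - 99.999) / 100
Allowed downtime = 525600 * (100 - 99.999) / 100
Allowed downtime = 5.256 minutes

5.256 minutes


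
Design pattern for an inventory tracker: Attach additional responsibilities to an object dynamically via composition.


This matches the Decorator pattern

Decorator


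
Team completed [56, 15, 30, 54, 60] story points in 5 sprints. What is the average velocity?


Formula: Avg velocity = Total points / Number of sprints
Points: [56, 15, 30, 54, 60]
Sum = 56 + 15 + 30 + 54 + 60 = 215
Avg velocity = 215 / 5 = 43.0 points/sprint

43.0 points/sprint


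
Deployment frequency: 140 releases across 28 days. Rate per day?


Formula: deployments per day = releases / days
= 140 / 28
= 5.0 deploys/day
(equivalently, 35.0 deploys/week)

5.0 deploys/day


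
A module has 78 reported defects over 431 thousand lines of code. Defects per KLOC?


Defect density = defects / KLOC
Defect density = 78 / 431
Defect density = 0.181 defects/KLOC

0.181 defects/KLOC


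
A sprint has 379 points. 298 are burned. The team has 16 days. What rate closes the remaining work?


Formula: Required rate = Remaining points / Days left
Remaining = 379 - 298 = 81 points
Required rate = 81 / 16 = 5.06 points/day

5.06 points/day


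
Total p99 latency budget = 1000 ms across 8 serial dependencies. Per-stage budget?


Formula: per_stage = total_budget / stages
per_stage = 1000 / 8
per_stage = 125.0 ms

125.0 ms


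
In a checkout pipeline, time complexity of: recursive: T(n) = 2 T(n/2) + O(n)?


Reasoning: master theorem case 2 (merge-sort recurrence)
Complexity: O(n log n)

O(n log n)


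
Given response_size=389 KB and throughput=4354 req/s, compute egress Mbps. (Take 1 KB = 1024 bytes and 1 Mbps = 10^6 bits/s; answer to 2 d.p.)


Formula: Mbps = payload_bytes * RPS * 8 / 1e6
Payload per request = 389 KB = 389 * 1024 = 398336 bytes
Total bytes/sec = 398336 * 4354 = 1734354944
Total bits/sec = 1734354944 * 8 = 13874839552
Mbps = 13874839552 / 1e6 = 13874.84

13874.84 Mbps


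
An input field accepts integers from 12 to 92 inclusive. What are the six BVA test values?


Range: [12, 92]
Boundaries: just below min, min, min+1, max-1, max, just above max
Values: [11, 12, 13, 91, 92, 93]

[11, 12, 13, 91, 92, 93]


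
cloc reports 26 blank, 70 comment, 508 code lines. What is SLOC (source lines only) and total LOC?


Total LOC = blank + comment + code
Total LOC = 26 + 70 + 508 = 604
SLOC (source only) = code = 508

Total LOC: 604, SLOC: 508


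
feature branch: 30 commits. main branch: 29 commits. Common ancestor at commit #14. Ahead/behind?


Common ancestor: commit #14
feature commits after divergence: 30 - 14 = 16
main commits after divergence: 29 - 14 = 15
feature is 16 commits ahead of main
main is 15 commits ahead of feature

feature ahead: 16, main ahead: 15


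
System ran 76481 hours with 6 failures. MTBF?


Formula: MTBF = Total operating time / Number of failures
MTBF = 76481 / 6
MTBF = 12746.83 hours

12746.83 hours


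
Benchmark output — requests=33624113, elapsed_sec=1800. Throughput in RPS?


Formula: throughput = requests / seconds
throughput = 33624113 / 1800
throughput = 18680.06 requests/second

18680.06 requests/second


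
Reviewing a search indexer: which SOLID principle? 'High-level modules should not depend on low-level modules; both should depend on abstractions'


This describes the Dependency Inversion Principle (DIP)

Dependency Inversion Principle (DIP)


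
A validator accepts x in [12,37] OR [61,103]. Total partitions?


Valid ranges: [12,37] and [61,103]
Class 1: x < 12 — invalid
Class 2: 12 ≤ x ≤ 37 — valid
Class 3: 37 < x < 61 — invalid (gap between ranges)
Class 4: 61 ≤ x ≤ 103 — valid
Class 5: x > 103 — invalid
Total equivalence classes: 5

5 equivalence classes


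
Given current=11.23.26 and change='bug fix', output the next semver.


Current: 11.23.26
Change category: 'bug fix' → patch bump
SemVer rule: patch bump → increment PATCH (MAJOR and MINOR unchanged)
New: 11.23.27

11.23.27


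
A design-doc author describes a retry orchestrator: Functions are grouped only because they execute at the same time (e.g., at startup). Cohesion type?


Reasoning: Related by timing only
Type: Temporal cohesion

Temporal cohesion


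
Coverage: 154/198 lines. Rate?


Coverage = covered / total * 100
Coverage = 154 / 198 * 100
Coverage = 77.78%

77.78%


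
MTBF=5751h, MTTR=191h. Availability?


Availability = MTBF / (MTBF + MTTR)
Availability = 5751 / (5751 + 191)
Availability = 5751 / 5942
Availability = 96.7856%

96.7856%


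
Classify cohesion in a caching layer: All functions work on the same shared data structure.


Reasoning: Functions share data
Type: Communicational cohesion

Communicational cohesion


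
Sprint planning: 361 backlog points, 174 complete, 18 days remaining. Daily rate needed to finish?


Formula: Required rate = Remaining points / Days left
Remaining = 361 - 174 = 187 points
Required rate = 187 / 18 = 10.39 points/day

10.39 points/day


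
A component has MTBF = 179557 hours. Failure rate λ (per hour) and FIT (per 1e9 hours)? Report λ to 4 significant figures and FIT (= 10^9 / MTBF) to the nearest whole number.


Formula: λ = 1 / MTBF; FIT = λ × 1e9 = 1e9 / MTBF
λ = 1 / 179557 ≈ 5.569e-06 failures/hour
FIT = 1e9 / 179557 ≈ 5569 failures per 1e9 hours (nearest whole number)

λ = 5.569e-06 /h, FIT = 5569


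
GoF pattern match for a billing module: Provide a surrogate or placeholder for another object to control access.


This matches the Proxy pattern

Proxy


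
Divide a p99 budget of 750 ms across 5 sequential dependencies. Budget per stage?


Formula: per_stage = total_budget / stages
per_stage = 750 / 5
per_stage = 150.0 ms

150.0 ms


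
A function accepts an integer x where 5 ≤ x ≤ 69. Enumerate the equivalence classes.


Valid range: [5, 69]
Class 1: x < 5 — invalid
Class 2: 5 ≤ x ≤ 69 — valid
Class 3: x > 69 — invalid
Total equivalence classes: 3

3 equivalence classes


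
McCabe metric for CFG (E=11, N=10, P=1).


Formula: V(G) = E - N + 2P
V(G) = 11 - 10 + 2*1
V(G) = 1 + 2
V(G) = 3

3


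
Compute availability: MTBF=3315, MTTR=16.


Availability = MTBF / (MTBF + MTTR)
Availability = 3315 / (3315 + 16)
Availability = 3315 / 3331
Availability = 99.5197%

99.5197%


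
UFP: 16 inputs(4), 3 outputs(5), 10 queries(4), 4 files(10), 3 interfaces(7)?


UFP = EI*4 + EO*5 + EQ*4 + ILF*10 + EIF*7
UFP = 16*4 + 3*5 + 10*4 + 4*10 + 3*7
UFP = 64 + 15 + 40 + 40 + 21
UFP = 180

180


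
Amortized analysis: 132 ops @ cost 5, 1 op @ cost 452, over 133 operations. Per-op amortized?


Formula: Amortized cost = Total cost / Operations
Total cost = (132 * 5) + (1 * 452)
Total cost = 660 + 452 = 1112
Amortized = 1112 / 133 = 8.3609

8.3609


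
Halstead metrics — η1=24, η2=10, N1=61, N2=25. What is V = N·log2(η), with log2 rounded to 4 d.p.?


Formula: V = N * log2(η), where N = N1 + N2 and η = η1 + η2
η = 24 + 10 = 34
N = 61 + 25 = 86
log2(34) ≈ 5.0875
V = 86 * 5.0875 = 437.53

437.53


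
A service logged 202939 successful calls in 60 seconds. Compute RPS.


Formula: throughput = requests / seconds
throughput = 202939 / 60
throughput = 3382.32 requests/second

3382.32 requests/second


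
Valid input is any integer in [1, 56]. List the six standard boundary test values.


Range: [1, 56]
Boundaries: just below min, min, min+1, max-1, max, just above max
Values: [0, 1, 2, 55, 56, 57]

[0, 1, 2, 55, 56, 57]


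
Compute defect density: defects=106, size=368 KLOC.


Defect density = defects / KLOC
Defect density = 106 / 368
Defect density = 0.288 defects/KLOC

0.288 defects/KLOC


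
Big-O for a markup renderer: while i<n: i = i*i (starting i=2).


Reasoning: squaring drives double-exponential growth; iterations ~ log log n
Complexity: O(log log n)

O(log log n)


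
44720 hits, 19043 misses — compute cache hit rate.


Formula: hit rate = hits / (hits + misses) * 100
hit rate = 44720 / (44720 + 19043) * 100
hit rate = 44720 / 63763 * 100
hit rate = 70.13%

70.13%


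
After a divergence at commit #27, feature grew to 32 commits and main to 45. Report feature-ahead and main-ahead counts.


Common ancestor: commit #27
feature commits after divergence: 32 - 27 = 5
main commits after divergence: 45 - 27 = 18
feature is 5 commits ahead of main
main is 18 commits ahead of feature

feature ahead: 5, main ahead: 18


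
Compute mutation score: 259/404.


Mutation score = killed / total * 100
Mutation score = 259 / 404 * 100
Mutation score = 64.11%

64.11%


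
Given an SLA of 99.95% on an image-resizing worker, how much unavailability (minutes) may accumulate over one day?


Formula: allowed downtime = period * (100 - SLA) / 100
Period (day) = 1440 minutes
Unavailability fraction = (100 - 99.95) / 100
Allowed downtime = 1440 * (100 - 99.95) / 100
Allowed downtime = 0.72 minutes

0.72 minutes


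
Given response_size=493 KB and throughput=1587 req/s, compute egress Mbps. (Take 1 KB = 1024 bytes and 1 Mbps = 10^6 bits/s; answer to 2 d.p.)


Formula: Mbps = payload_bytes * RPS * 8 / 1e6
Payload per request = 493 KB = 493 * 1024 = 504832 bytes
Total bytes/sec = 504832 * 1587 = 801168384
Total bits/sec = 801168384 * 8 = 6409347072
Mbps = 6409347072 / 1e6 = 6409.35

6409.35 Mbps


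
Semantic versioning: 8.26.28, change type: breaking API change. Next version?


Current: 8.26.28
Change category: 'breaking API change' → major bump
SemVer rule: major bump → increment MAJOR, reset MINOR and PATCH to 0
New: 9.0.0

9.0.0


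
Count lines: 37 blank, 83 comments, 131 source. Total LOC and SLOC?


Total LOC = blank + comment + code
Total LOC = 37 + 83 + 131 = 251
SLOC (source only) = code = 131

Total LOC: 251, SLOC: 131


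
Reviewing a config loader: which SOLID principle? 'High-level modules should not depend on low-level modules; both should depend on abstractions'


This describes the Dependency Inversion Principle (DIP)

Dependency Inversion Principle (DIP)


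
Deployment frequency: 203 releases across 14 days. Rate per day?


Formula: deployments per day = releases / days
= 203 / 14
= 14.5 deploys/day
(equivalently, 101.5 deploys/week)

14.5 deploys/day


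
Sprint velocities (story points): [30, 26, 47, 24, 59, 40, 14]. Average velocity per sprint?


Formula: Avg velocity = Total points / Number of sprints
Points: [30, 26, 47, 24, 59, 40, 14]
Sum = 30 + 26 + 47 + 24 + 59 + 40 + 14 = 240
Avg velocity = 240 / 7 = 34.29 points/sprint

34.29 points/sprint


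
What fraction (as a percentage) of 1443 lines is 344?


Coverage = covered / total * 100
Coverage = 344 / 1443 * 100
Coverage = 23.84%

23.84%


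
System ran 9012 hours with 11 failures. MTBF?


Formula: MTBF = Total operating time / Number of failures
MTBF = 9012 / 11
MTBF = 819.27 hours

819.27 hours


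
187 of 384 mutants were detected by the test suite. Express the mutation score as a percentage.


Mutation score = killed / total * 100
Mutation score = 187 / 384 * 100
Mutation score = 48.7%

48.7%


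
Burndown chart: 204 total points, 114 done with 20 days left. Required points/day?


Formula: Required rate = Remaining points / Days left
Remaining = 204 - 114 = 90 points
Required rate = 90 / 20 = 4.5 points/day

4.5 points/day


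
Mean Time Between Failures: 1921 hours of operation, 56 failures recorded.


Formula: MTBF = Total operating time / Number of failures
MTBF = 1921 / 56
MTBF = 34.3 hours

34.3 hours


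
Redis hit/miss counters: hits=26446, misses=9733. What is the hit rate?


Formula: hit rate = hits / (hits + misses) * 100
hit rate = 26446 / (26446 + 9733) * 100
hit rate = 26446 / 36179 * 100
hit rate = 73.1%

73.1%


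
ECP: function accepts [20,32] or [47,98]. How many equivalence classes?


Valid ranges: [20,32] and [47,98]
Class 1: x < 20 — invalid
Class 2: 20 ≤ x ≤ 32 — valid
Class 3: 32 < x < 47 — invalid (gap between ranges)
Class 4: 47 ≤ x ≤ 98 — valid
Class 5: x > 98 — invalid
Total equivalence classes: 5

5 equivalence classes


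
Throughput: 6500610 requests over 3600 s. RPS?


Formula: throughput = requests / seconds
throughput = 6500610 / 3600
throughput = 1805.73 requests/second

1805.73 requests/second


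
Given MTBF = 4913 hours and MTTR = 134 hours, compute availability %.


Availability = MTBF / (MTBF + MTTR)
Availability = 4913 / (4913 + 134)
Availability = 4913 / 5047
Availability = 97.345%

97.345%


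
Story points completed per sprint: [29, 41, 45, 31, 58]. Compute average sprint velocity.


Formula: Avg velocity = Total points / Number of sprints
Points: [29, 41, 45, 31, 58]
Sum = 29 + 41 + 45 + 31 + 58 = 204
Avg velocity = 204 / 5 = 40.8 points/sprint

40.8 points/sprint


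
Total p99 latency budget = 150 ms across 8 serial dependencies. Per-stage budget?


Formula: per_stage = total_budget / stages
per_stage = 150 / 8
per_stage = 18.75 ms

18.75 ms


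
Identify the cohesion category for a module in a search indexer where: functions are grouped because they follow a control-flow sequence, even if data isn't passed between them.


Reasoning: Grouped by order of execution within a routine, not by data flow
Type: Procedural cohesion

Procedural cohesion


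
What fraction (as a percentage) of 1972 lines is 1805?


Coverage = covered / total * 100
Coverage = 1805 / 1972 * 100
Coverage = 91.53%

91.53%


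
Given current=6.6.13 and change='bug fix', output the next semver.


Current: 6.6.13
Change category: 'bug fix' → patch bump
SemVer rule: patch bump → increment PATCH (MAJOR and MINOR unchanged)
New: 6.6.14

6.6.14


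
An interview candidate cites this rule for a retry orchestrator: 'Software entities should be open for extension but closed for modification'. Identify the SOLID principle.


This describes the Open/Closed Principle (OCP)

Open/Closed Principle (OCP)


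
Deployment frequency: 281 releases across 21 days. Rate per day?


Formula: deployments per day = releases / days
= 281 / 21
= 13.381 deploys/day
(equivalently, 93.67 deploys/week)

13.381 deploys/day


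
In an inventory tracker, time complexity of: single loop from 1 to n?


Reasoning: one pass through n items
Complexity: O(n)

O(n)


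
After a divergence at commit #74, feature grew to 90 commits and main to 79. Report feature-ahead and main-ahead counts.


Common ancestor: commit #74
feature commits after divergence: 90 - 74 = 16
main commits after divergence: 79 - 74 = 5
feature is 16 commits ahead of main
main is 5 commits ahead of feature

feature ahead: 16, main ahead: 5


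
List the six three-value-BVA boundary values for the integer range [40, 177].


Range: [40, 177]
Boundaries: just below min, min, min+1, max-1, max, just above max
Values: [39, 40, 41, 176, 177, 178]

[39, 40, 41, 176, 177, 178]


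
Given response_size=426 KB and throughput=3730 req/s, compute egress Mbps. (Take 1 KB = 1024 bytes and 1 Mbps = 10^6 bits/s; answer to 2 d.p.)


Formula: Mbps = payload_bytes * RPS * 8 / 1e6
Payload per request = 426 KB = 426 * 1024 = 436224 bytes
Total bytes/sec = 436224 * 3730 = 1627115520
Total bits/sec = 1627115520 * 8 = 13016924160
Mbps = 13016924160 / 1e6 = 13016.92

13016.92 Mbps


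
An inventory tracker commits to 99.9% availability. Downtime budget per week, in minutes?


Formula: allowed downtime = period * (100 - SLA) / 100
Period (week) = 10080 minutes
Unavailability fraction = (100 - 99.9) / 100
Allowed downtime = 10080 * (100 - 99.9) / 100
Allowed downtime = 10.08 minutes

10.08 minutes


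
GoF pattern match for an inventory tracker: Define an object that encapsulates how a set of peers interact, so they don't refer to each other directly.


This matches the Mediator pattern

Mediator


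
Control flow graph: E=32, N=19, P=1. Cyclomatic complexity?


Formula: V(G) = E - N + 2P
V(G) = 32 - 19 + 2*1
V(G) = 13 + 2
V(G) = 15

15


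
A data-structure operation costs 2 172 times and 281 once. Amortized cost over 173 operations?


Formula: Amortized cost = Total cost / Operations
Total cost = (172 * 2) + (1 * 281)
Total cost = 344 + 281 = 625
Amortized = 625 / 173 = 3.6127

3.6127


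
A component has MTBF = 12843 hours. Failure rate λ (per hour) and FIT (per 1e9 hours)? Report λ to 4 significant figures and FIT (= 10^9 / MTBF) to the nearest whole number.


Formula: λ = 1 / MTBF; FIT = λ × 1e9 = 1e9 / MTBF
λ = 1 / 12843 ≈ 7.786e-05 failures/hour
FIT = 1e9 / 12843 ≈ 77863 failures per 1e9 hours (nearest whole number)

λ = 7.786e-05 /h, FIT = 77863


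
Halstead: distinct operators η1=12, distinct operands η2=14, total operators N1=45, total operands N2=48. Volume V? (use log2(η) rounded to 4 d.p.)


Formula: V = N * log2(η), where N = N1 + N2 and η = η1 + η2
η = 12 + 14 = 26
N = 45 + 48 = 93
log2(26) ≈ 4.7004
V = 93 * 4.7004 = 437.14

437.14


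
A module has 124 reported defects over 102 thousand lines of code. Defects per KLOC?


Defect density = defects / KLOC
Defect density = 124 / 102
Defect density = 1.216 defects/KLOC

1.216 defects/KLOC


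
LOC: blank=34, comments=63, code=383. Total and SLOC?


Total LOC = blank + comment + code
Total LOC = 34 + 63 + 383 = 480
SLOC (source only) = code = 383

Total LOC: 480, SLOC: 383


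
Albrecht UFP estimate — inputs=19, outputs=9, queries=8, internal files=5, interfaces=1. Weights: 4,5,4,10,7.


UFP = EI*4 + EO*5 + EQ*4 + ILF*10 + EIF*7
UFP = 19*4 + 9*5 + 8*4 + 5*10 + 1*7
UFP = 76 + 45 + 32 + 50 + 7
UFP = 210

210


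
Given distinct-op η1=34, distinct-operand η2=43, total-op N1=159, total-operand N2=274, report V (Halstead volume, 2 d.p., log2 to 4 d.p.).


Formula: V = N * log2(η), where N = N1 + N2 and η = η1 + η2
η = 34 + 43 = 77
N = 159 + 274 = 433
log2(77) ≈ 6.2668
V = 433 * 6.2668 = 2713.52

2713.52


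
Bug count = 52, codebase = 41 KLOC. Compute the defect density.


Defect density = defects / KLOC
Defect density = 52 / 41
Defect density = 1.268 defects/KLOC

1.268 defects/KLOC


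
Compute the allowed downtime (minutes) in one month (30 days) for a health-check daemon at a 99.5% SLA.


Formula: allowed downtime = period * (100 - SLA) / 100
Period (month (30 days)) = 43200 minutes
Unavailability fraction = (100 - 99.5) / 100
Allowed downtime = 43200 * (100 - 99.5) / 100
Allowed downtime = 216.0 minutes

216.0 minutes


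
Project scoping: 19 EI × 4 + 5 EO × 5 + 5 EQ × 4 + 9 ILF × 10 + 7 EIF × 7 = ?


UFP = EI*4 + EO*5 + EQ*4 + ILF*10 + EIF*7
UFP = 19*4 + 5*5 + 5*4 + 9*10 + 7*7
UFP = 76 + 25 + 20 + 90 + 49
UFP = 260

260


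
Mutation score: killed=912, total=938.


Mutation score = killed / total * 100
Mutation score = 912 / 938 * 100
Mutation score = 97.23%

97.23%


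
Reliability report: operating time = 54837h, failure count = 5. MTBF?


Formula: MTBF = Total operating time / Number of failures
MTBF = 54837 / 5
MTBF = 10967.4 hours

10967.4 hours


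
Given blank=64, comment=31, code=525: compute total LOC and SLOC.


Total LOC = blank + comment + code
Total LOC = 64 + 31 + 525 = 620
SLOC (source only) = code = 525

Total LOC: 620, SLOC: 525


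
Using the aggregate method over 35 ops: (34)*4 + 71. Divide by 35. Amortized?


Formula: Amortized cost = Total cost / Operations
Total cost = (34 * 4) + (1 * 71)
Total cost = 136 + 71 = 207
Amortized = 207 / 35 = 5.9143

5.9143


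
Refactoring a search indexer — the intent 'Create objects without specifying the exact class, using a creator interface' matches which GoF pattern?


This matches the Factory Method pattern

Factory Method


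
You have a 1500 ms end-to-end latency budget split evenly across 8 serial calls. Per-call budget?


Formula: per_stage = total_budget / stages
per_stage = 1500 / 8
per_stage = 187.5 ms

187.5 ms


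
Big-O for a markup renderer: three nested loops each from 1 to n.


Reasoning: three levels of nesting over n
Complexity: O(n^3)

O(n^3)


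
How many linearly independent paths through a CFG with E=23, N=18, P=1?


Formula: V(G) = E - N + 2P
V(G) = 23 - 18 + 2*1
V(G) = 5 + 2
V(G) = 7

7


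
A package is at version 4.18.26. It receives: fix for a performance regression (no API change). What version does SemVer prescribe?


Current: 4.18.26
Change category: 'fix for a performance regression (no API change)' → patch bump
SemVer rule: patch bump → increment PATCH (MAJOR and MINOR unchanged)
New: 4.18.27

4.18.27


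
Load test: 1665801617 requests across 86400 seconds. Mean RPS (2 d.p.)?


Formula: throughput = requests / seconds
throughput = 1665801617 / 86400
throughput = 19280.11 requests/second

19280.11 requests/second


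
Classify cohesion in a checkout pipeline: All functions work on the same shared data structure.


Reasoning: Functions share data
Type: Communicational cohesion

Communicational cohesion


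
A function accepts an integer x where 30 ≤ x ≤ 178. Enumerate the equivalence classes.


Valid range: [30, 178]
Class 1: x < 30 — invalid
Class 2: 30 ≤ x ≤ 178 — valid
Class 3: x > 178 — invalid
Total equivalence classes: 3

3 equivalence classes


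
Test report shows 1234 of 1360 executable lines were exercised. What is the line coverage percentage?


Coverage = covered / total * 100
Coverage = 1234 / 1360 * 100
Coverage = 90.74%

90.74%


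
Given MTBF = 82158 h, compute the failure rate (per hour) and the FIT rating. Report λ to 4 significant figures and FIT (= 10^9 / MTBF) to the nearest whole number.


Formula: λ = 1 / MTBF; FIT = λ × 1e9 = 1e9 / MTBF
λ = 1 / 82158 ≈ 1.217e-05 failures/hour
FIT = 1e9 / 82158 ≈ 12172 failures per 1e9 hours (nearest whole number)

λ = 1.217e-05 /h, FIT = 12172


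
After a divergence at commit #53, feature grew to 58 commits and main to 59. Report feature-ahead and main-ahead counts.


Common ancestor: commit #53
feature commits after divergence: 58 - 53 = 5
main commits after divergence: 59 - 53 = 6
feature is 5 commits ahead of main
main is 6 commits ahead of feature

feature ahead: 5, main ahead: 6


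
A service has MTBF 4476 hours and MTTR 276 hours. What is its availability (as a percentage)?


Availability = MTBF / (MTBF + MTTR)
Availability = 4476 / (4476 + 276)
Availability = 4476 / 4752
Availability = 94.1919%

94.1919%


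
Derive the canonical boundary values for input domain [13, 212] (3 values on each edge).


Range: [13, 212]
Boundaries: just below min, min, min+1, max-1, max, just above max
Values: [12, 13, 14, 211, 212, 213]

[12, 13, 14, 211, 212, 213]


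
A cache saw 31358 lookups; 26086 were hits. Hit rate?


Formula: hit rate = hits / (hits + misses) * 100
hit rate = 26086 / (26086 + 5272) * 100
hit rate = 26086 / 31358 * 100
hit rate = 83.19%

83.19%


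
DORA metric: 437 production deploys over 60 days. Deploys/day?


Formula: deployments per day = releases / days
= 437 / 60
= 7.283 deploys/day
(equivalently, 50.98 deploys/week)

7.283 deploys/day


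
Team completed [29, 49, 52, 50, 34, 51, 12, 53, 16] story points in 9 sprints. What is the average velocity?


Formula: Avg velocity = Total points / Number of sprints
Points: [29, 49, 52, 50, 34, 51, 12, 53, 16]
Sum = 29 + 49 + 52 + 50 + 34 + 51 + 12 + 53 + 16 = 346
Avg velocity = 346 / 9 = 38.44 points/sprint

38.44 points/sprint


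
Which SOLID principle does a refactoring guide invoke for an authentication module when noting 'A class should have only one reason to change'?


This describes the Single Responsibility Principle (SRP)

Single Responsibility Principle (SRP)


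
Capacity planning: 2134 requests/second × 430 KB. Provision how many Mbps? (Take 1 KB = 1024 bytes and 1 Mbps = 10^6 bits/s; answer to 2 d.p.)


Formula: Mbps = payload_bytes * RPS * 8 / 1e6
Payload per request = 430 KB = 430 * 1024 = 440320 bytes
Total bytes/sec = 440320 * 2134 = 939642880
Total bits/sec = 939642880 * 8 = 7517143040
Mbps = 7517143040 / 1e6 = 7517.14

7517.14 Mbps


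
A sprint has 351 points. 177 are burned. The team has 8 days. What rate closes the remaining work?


Formula: Required rate = Remaining points / Days left
Remaining = 351 - 177 = 174 points
Required rate = 174 / 8 = 21.75 points/day

21.75 points/day
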